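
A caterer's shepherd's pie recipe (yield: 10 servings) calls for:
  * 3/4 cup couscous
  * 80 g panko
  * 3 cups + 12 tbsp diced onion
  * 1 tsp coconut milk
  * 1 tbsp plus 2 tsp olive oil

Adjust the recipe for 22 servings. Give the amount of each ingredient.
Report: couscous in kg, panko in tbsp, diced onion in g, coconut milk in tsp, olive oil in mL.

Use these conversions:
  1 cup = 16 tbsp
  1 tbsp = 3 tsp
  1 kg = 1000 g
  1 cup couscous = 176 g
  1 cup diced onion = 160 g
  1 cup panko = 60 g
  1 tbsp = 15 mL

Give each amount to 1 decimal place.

couscous: 0.3 kg; panko: 46.9 tbsp; diced onion: 1320.0 g; coconut milk: 2.2 tsp; olive oil: 55.0 mL

Scaling factor: 22/10 = 11/5 = 2.2.
couscous: 0.75 cup × 11/5 × 176 g/cup ÷ 1000 g/kg ≈ 0.3 kg
panko: 80 g × 11/5 ÷ 60 g/cup × 16 tbsp/cup ≈ 46.9 tbsp
diced onion: (3 cup + 12 tbsp = 3.75 cup) × 11/5 × 160 g/cup = 1320.0 g
coconut milk: 1 tsp × 11/5 = 2.2 tsp
olive oil: (1 tbsp + 2 tsp = 5/3 tbsp) × 11/5 × 15 mL/tbsp = 55.0 mL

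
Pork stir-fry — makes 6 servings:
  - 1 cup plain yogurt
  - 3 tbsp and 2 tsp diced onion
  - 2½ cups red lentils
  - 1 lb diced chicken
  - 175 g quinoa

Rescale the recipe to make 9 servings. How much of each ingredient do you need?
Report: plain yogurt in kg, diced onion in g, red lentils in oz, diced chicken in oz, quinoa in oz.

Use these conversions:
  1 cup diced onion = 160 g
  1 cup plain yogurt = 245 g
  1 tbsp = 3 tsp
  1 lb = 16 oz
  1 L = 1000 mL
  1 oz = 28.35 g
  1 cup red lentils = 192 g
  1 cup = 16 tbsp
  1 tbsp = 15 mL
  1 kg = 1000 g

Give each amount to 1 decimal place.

plain yogurt: 0.4 kg; diced onion: 55.0 g; red lentils: 25.4 oz; diced chicken: 24.0 oz; quinoa: 9.3 oz

Scaling factor: 9/6 = 3/2 = 1.5.
plain yogurt: 1 cup × 3/2 × 245 g/cup ÷ 1000 g/kg ≈ 0.4 kg
diced onion: (3 tbsp + 2 tsp = 11/3 tbsp) × 3/2 ÷ 16 tbsp/cup × 160 g/cup = 55.0 g
red lentils: 2.5 cup × 3/2 × 192 g/cup ÷ 28.35 g/oz ≈ 25.4 oz
diced chicken: 1 lb × 3/2 × 16 oz/lb = 24.0 oz
quinoa: 175 g × 3/2 ÷ 28.35 g/oz ≈ 9.3 oz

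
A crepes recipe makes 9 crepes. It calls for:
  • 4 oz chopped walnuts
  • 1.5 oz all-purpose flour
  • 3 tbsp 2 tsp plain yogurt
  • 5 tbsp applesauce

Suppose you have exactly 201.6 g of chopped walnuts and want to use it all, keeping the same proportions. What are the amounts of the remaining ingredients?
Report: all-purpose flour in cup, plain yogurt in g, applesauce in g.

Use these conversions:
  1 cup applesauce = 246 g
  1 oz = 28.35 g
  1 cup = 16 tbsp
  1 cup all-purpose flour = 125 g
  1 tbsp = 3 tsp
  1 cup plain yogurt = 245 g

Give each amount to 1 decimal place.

all-purpose flour: 0.6 cup; plain yogurt: 99.8 g; applesauce: 136.7 g

The original recipe has 113.4 g of chopped walnuts, so the scaling factor is 201.6 ÷ 113.4 = 16/9.
all-purpose flour: 1.5 oz × 16/9 × 28.35 g/oz ÷ 125 g/cup ≈ 0.6 cup
plain yogurt: (3 tbsp + 2 tsp = 11/3 tbsp) × 16/9 ÷ 16 tbsp/cup × 245 g/cup ≈ 99.8 g
applesauce: 5 tbsp × 16/9 ÷ 16 tbsp/cup × 246 g/cup ≈ 136.7 g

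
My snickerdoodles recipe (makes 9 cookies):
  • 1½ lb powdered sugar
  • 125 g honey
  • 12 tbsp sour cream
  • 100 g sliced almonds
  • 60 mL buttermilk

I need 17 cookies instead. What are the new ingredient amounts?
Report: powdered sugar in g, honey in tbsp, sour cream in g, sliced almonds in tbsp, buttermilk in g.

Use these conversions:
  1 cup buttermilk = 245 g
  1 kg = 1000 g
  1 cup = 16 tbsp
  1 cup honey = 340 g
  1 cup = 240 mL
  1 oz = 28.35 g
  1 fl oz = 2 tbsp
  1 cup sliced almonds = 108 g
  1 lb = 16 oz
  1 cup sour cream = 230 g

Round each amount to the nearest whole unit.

powdered sugar: 1285 g; honey: 11 tbsp; sour cream: 326 g; sliced almonds: 28 tbsp; buttermilk: 116 g

Scaling factor: 17/9.
powdered sugar: 1.5 lb × 17/9 × 16 oz/lb × 28.35 g/oz ≈ 1285 g
honey: 125 g × 17/9 ÷ 340 g/cup × 16 tbsp/cup ≈ 11 tbsp
sour cream: 12 tbsp × 17/9 ÷ 16 tbsp/cup × 230 g/cup ≈ 326 g
sliced almonds: 100 g × 17/9 ÷ 108 g/cup × 16 tbsp/cup ≈ 28 tbsp
buttermilk: 60 mL × 17/9 ÷ 240 mL/cup × 245 g/cup ≈ 116 g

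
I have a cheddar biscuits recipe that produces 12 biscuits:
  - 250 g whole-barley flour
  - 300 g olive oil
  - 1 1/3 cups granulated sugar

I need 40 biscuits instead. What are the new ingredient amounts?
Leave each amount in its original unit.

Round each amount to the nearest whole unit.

Scaling factor: 40/12 = 10/3.
whole-barley flour: 250 g × 10/3 ≈ 833 g
olive oil: 300 g × 10/3 = 1000 g
granulated sugar: 4/3 cup × 10/3 ≈ 4 cup

whole-barley flour: 833 g; olive oil: 1000 g; granulated sugar: 4 cup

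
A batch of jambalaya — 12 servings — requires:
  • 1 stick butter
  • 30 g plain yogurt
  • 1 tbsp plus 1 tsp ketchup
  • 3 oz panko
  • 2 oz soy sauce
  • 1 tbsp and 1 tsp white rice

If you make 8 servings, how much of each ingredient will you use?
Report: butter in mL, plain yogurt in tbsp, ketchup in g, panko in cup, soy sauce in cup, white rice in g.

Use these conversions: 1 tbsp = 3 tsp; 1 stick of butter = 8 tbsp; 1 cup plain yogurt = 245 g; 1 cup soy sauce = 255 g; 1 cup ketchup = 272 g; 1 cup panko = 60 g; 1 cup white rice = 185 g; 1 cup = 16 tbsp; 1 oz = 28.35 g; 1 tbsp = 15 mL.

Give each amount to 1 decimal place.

Scaling factor: 8/12 = 2/3.
butter: 1 stick × 2/3 × 8 tbsp/stick × 15 mL/tbsp = 80.0 mL
plain yogurt: 30 g × 2/3 ÷ 245 g/cup × 16 tbsp/cup ≈ 1.3 tbsp
ketchup: (1 tbsp + 1 tsp = 4/3 tbsp) × 2/3 ÷ 16 tbsp/cup × 272 g/cup ≈ 15.1 g
panko: 3 oz × 2/3 × 28.35 g/oz ÷ 60 g/cup ≈ 0.9 cup
soy sauce: 2 oz × 2/3 × 28.35 g/oz ÷ 255 g/cup ≈ 0.1 cup
white rice: (1 tbsp + 1 tsp = 4/3 tbsp) × 2/3 ÷ 16 tbsp/cup × 185 g/cup ≈ 10.3 g

butter: 80.0 mL; plain yogurt: 1.3 tbsp; ketchup: 15.1 g; panko: 0.9 cup; soy sauce: 0.1 cup; white rice: 10.3 g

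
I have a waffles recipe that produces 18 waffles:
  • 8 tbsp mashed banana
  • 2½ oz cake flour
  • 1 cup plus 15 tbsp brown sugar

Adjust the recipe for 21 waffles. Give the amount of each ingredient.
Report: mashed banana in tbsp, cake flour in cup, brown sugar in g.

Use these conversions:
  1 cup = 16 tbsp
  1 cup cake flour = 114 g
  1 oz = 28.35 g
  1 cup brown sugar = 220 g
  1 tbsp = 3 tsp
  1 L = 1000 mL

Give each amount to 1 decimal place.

mashed banana: 9.3 tbsp; cake flour: 0.7 cup; brown sugar: 497.3 g

Scaling factor: 21/18 = 7/6.
mashed banana: 8 tbsp × 7/6 ≈ 9.3 tbsp
cake flour: 2.5 oz × 7/6 × 28.35 g/oz ÷ 114 g/cup ≈ 0.7 cup
brown sugar: (1 cup + 15 tbsp = 1.9375 cup) × 7/6 × 220 g/cup ≈ 497.3 g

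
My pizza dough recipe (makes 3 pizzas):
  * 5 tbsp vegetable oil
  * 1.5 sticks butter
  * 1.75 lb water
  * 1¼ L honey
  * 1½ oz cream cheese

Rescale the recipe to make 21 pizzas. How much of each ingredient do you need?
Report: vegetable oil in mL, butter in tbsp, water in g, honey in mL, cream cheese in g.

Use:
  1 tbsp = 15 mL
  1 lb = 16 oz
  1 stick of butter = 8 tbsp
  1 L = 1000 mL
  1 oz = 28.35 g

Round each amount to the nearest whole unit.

vegetable oil: 525 mL; butter: 84 tbsp; water: 5557 g; honey: 8750 mL; cream cheese: 298 g

Scaling factor: 21/3 = 7.
vegetable oil: 5 tbsp × 7 × 15 mL/tbsp = 525 mL
butter: 1.5 stick × 7 × 8 tbsp/stick = 84 tbsp
water: 1.75 lb × 7 × 16 oz/lb × 28.35 g/oz ≈ 5557 g
honey: 1.25 L × 7 × 1000 mL/L = 8750 mL
cream cheese: 1.5 oz × 7 × 28.35 g/oz ≈ 298 g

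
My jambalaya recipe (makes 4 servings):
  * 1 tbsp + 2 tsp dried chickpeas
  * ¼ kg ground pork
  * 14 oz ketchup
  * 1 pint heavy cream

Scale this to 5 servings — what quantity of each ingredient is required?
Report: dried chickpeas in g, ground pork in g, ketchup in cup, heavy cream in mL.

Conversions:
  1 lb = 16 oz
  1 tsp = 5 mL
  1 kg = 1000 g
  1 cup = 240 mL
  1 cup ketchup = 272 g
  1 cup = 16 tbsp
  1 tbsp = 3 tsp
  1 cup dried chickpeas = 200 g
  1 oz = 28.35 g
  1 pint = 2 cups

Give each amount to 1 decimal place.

Scaling factor: 5/4 = 1.25.
dried chickpeas: (1 tbsp + 2 tsp = 5/3 tbsp) × 5/4 ÷ 16 tbsp/cup × 200 g/cup ≈ 26.0 g
ground pork: 0.25 kg × 5/4 × 1000 g/kg = 312.5 g
ketchup: 14 oz × 5/4 × 28.35 g/oz ÷ 272 g/cup ≈ 1.8 cup
heavy cream: 1 pint × 5/4 × 2 cup/pint × 240 mL/cup = 600.0 mL

dried chickpeas: 26.0 g; ground pork: 312.5 g; ketchup: 1.8 cup; heavy cream: 600.0 mL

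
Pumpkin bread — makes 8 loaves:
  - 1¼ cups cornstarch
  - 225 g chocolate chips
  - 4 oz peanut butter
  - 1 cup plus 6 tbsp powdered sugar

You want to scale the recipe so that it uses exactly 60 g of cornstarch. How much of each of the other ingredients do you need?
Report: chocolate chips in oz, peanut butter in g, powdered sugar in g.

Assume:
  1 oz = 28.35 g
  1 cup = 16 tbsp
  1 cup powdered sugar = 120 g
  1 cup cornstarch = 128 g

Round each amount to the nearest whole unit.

The original recipe has 160 g of cornstarch, so the scaling factor is 60 ÷ 160 = 3/8 = 0.375.
chocolate chips: 225 g × 3/8 ÷ 28.35 g/oz ≈ 3 oz
peanut butter: 4 oz × 3/8 × 28.35 g/oz ≈ 43 g
powdered sugar: (1 cup + 6 tbsp = 1.375 cup) × 3/8 × 120 g/cup ≈ 62 g

chocolate chips: 3 oz; peanut butter: 43 g; powdered sugar: 62 g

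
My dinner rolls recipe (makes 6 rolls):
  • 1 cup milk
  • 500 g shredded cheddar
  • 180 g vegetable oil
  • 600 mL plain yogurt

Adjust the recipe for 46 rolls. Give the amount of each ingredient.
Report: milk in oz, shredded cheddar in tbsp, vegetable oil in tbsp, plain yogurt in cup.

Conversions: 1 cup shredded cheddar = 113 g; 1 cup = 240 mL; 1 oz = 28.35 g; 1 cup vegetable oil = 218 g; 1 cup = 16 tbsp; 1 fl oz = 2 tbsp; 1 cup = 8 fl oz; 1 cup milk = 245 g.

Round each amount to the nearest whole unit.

Scaling factor: 46/6 = 23/3.
milk: 1 cup × 23/3 × 245 g/cup ÷ 28.35 g/oz ≈ 66 oz
shredded cheddar: 500 g × 23/3 ÷ 113 g/cup × 16 tbsp/cup ≈ 543 tbsp
vegetable oil: 180 g × 23/3 ÷ 218 g/cup × 16 tbsp/cup ≈ 101 tbsp
plain yogurt: 600 mL × 23/3 ÷ 240 mL/cup ≈ 19 cup

milk: 66 oz; shredded cheddar: 543 tbsp; vegetable oil: 101 tbsp; plain yogurt: 19 cup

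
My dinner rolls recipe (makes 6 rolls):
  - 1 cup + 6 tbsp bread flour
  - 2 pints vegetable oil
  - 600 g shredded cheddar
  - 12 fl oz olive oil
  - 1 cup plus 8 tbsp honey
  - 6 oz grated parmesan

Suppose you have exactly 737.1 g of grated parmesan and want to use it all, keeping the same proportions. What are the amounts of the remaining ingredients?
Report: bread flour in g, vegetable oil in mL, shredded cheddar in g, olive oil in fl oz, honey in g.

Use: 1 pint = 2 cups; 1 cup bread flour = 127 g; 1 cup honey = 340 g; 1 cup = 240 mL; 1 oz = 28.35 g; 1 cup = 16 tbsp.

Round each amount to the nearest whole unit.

bread flour: 757 g; vegetable oil: 4160 mL; shredded cheddar: 2600 g; olive oil: 52 fl oz; honey: 2210 g

The original recipe has 170.1 g of grated parmesan, so the scaling factor is 737.1 ÷ 170.1 = 13/3.
bread flour: (1 cup + 6 tbsp = 1.375 cup) × 13/3 × 127 g/cup ≈ 757 g
vegetable oil: 2 pint × 13/3 × 2 cup/pint × 240 mL/cup = 4160 mL
shredded cheddar: 600 g × 13/3 = 2600 g
olive oil: 12 fl oz × 13/3 = 52 fl oz
honey: (1 cup + 8 tbsp = 1.5 cup) × 13/3 × 340 g/cup = 2210 g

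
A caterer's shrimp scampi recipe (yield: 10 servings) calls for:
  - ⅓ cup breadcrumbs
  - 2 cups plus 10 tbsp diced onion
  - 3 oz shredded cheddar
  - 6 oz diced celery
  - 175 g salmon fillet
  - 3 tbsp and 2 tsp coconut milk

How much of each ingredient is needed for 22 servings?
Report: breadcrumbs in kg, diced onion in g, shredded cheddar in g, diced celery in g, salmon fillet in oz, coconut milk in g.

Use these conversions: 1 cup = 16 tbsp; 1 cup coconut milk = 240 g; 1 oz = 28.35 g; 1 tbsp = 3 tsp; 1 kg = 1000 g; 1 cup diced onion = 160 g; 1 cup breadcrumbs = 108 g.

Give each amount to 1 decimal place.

Scaling factor: 22/10 = 11/5 = 2.2.
breadcrumbs: 1/3 cup × 11/5 × 108 g/cup ÷ 1000 g/kg ≈ 0.1 kg
diced onion: (2 cup + 10 tbsp = 2.625 cup) × 11/5 × 160 g/cup = 924.0 g
shredded cheddar: 3 oz × 11/5 × 28.35 g/oz ≈ 187.1 g
diced celery: 6 oz × 11/5 × 28.35 g/oz ≈ 374.2 g
salmon fillet: 175 g × 11/5 ÷ 28.35 g/oz ≈ 13.6 oz
coconut milk: (3 tbsp + 2 tsp = 11/3 tbsp) × 11/5 ÷ 16 tbsp/cup × 240 g/cup = 121.0 g

breadcrumbs: 0.1 kg; diced onion: 924.0 g; shredded cheddar: 187.1 g; diced celery: 374.2 g; salmon fillet: 13.6 oz; coconut milk: 121.0 g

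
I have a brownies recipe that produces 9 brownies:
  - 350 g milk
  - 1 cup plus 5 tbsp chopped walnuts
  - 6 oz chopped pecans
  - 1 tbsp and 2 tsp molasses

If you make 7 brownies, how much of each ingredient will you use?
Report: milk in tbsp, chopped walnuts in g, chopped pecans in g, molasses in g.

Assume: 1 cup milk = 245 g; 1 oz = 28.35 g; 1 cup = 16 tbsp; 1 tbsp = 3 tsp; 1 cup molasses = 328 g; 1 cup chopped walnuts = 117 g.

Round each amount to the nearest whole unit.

milk: 18 tbsp; chopped walnuts: 119 g; chopped pecans: 132 g; molasses: 27 g

Scaling factor: 7/9.
milk: 350 g × 7/9 ÷ 245 g/cup × 16 tbsp/cup ≈ 18 tbsp
chopped walnuts: (1 cup + 5 tbsp = 1.3125 cup) × 7/9 × 117 g/cup ≈ 119 g
chopped pecans: 6 oz × 7/9 × 28.35 g/oz ≈ 132 g
molasses: (1 tbsp + 2 tsp = 5/3 tbsp) × 7/9 ÷ 16 tbsp/cup × 328 g/cup ≈ 27 g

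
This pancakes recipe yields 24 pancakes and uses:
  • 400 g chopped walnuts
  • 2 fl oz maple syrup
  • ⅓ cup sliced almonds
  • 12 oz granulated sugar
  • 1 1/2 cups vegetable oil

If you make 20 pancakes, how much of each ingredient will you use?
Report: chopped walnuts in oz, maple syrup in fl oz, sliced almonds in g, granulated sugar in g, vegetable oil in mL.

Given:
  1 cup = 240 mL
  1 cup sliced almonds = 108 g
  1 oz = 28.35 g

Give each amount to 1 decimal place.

chopped walnuts: 11.8 oz; maple syrup: 1.7 fl oz; sliced almonds: 30.0 g; granulated sugar: 283.5 g; vegetable oil: 300.0 mL

Scaling factor: 20/24 = 5/6.
chopped walnuts: 400 g × 5/6 ÷ 28.35 g/oz ≈ 11.8 oz
maple syrup: 2 fl oz × 5/6 ≈ 1.7 fl oz
sliced almonds: 1/3 cup × 5/6 × 108 g/cup = 30.0 g
granulated sugar: 12 oz × 5/6 × 28.35 g/oz = 283.5 g
vegetable oil: 1.5 cup × 5/6 × 240 mL/cup = 300.0 mL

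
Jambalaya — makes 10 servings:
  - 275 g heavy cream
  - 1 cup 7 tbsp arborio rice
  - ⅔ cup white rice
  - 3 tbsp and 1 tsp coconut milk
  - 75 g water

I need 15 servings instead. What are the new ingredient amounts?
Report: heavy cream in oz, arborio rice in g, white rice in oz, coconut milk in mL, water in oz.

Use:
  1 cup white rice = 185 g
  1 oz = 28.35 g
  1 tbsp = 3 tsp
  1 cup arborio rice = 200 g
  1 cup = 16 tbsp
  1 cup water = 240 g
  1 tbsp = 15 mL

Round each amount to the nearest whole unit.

heavy cream: 15 oz; arborio rice: 431 g; white rice: 7 oz; coconut milk: 75 mL; water: 4 oz

Scaling factor: 15/10 = 3/2 = 1.5.
heavy cream: 275 g × 3/2 ÷ 28.35 g/oz ≈ 15 oz
arborio rice: (1 cup + 7 tbsp = 1.4375 cup) × 3/2 × 200 g/cup ≈ 431 g
white rice: 2/3 cup × 3/2 × 185 g/cup ÷ 28.35 g/oz ≈ 7 oz
coconut milk: (3 tbsp + 1 tsp = 10/3 tbsp) × 3/2 × 15 mL/tbsp = 75 mL
water: 75 g × 3/2 ÷ 28.35 g/oz ≈ 4 oz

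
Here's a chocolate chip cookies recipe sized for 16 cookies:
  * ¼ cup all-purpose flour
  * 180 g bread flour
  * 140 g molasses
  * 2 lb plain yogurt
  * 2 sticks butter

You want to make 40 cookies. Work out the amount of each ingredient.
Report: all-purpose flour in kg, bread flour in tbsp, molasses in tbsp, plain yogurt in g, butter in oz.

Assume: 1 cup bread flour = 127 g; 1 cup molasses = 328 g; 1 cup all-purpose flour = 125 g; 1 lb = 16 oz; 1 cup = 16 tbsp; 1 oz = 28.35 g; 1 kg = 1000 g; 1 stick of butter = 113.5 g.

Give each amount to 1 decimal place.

all-purpose flour: 0.1 kg; bread flour: 56.7 tbsp; molasses: 17.1 tbsp; plain yogurt: 2268.0 g; butter: 20.0 oz

Scaling factor: 40/16 = 5/2 = 2.5.
all-purpose flour: 0.25 cup × 5/2 × 125 g/cup ÷ 1000 g/kg ≈ 0.1 kg
bread flour: 180 g × 5/2 ÷ 127 g/cup × 16 tbsp/cup ≈ 56.7 tbsp
molasses: 140 g × 5/2 ÷ 328 g/cup × 16 tbsp/cup ≈ 17.1 tbsp
plain yogurt: 2 lb × 5/2 × 16 oz/lb × 28.35 g/oz = 2268.0 g
butter: 2 stick × 5/2 × 113.5 g/stick ÷ 28.35 g/oz ≈ 20.0 oz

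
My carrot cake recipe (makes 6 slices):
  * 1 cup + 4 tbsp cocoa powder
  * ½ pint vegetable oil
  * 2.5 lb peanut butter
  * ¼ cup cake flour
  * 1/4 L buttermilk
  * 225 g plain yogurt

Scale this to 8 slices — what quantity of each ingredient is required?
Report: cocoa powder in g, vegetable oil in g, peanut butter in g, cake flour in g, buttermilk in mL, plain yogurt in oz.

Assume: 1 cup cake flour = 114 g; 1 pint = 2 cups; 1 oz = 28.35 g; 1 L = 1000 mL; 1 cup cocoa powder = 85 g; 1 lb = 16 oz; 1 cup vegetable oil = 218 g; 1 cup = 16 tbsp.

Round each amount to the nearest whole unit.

cocoa powder: 142 g; vegetable oil: 291 g; peanut butter: 1512 g; cake flour: 38 g; buttermilk: 333 mL; plain yogurt: 11 oz

Scaling factor: 8/6 = 4/3.
cocoa powder: (1 cup + 4 tbsp = 1.25 cup) × 4/3 × 85 g/cup ≈ 142 g
vegetable oil: 0.5 pint × 4/3 × 2 cup/pint × 218 g/cup ≈ 291 g
peanut butter: 2.5 lb × 4/3 × 16 oz/lb × 28.35 g/oz = 1512 g
cake flour: 0.25 cup × 4/3 × 114 g/cup = 38 g
buttermilk: 0.25 L × 4/3 × 1000 mL/L ≈ 333 mL
plain yogurt: 225 g × 4/3 ÷ 28.35 g/oz ≈ 11 oz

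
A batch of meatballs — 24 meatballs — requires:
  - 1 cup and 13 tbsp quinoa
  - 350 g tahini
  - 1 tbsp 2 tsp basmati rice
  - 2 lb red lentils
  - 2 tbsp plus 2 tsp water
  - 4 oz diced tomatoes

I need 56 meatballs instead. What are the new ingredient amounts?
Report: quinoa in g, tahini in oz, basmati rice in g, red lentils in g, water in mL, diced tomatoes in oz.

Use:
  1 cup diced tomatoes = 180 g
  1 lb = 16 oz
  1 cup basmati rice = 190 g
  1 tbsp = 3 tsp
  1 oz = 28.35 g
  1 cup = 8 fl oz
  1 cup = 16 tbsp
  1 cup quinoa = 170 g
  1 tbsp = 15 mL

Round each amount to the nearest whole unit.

quinoa: 719 g; tahini: 29 oz; basmati rice: 46 g; red lentils: 2117 g; water: 93 mL; diced tomatoes: 9 oz

Scaling factor: 56/24 = 7/3.
quinoa: (1 cup + 13 tbsp = 1.8125 cup) × 7/3 × 170 g/cup ≈ 719 g
tahini: 350 g × 7/3 ÷ 28.35 g/oz ≈ 29 oz
basmati rice: (1 tbsp + 2 tsp = 5/3 tbsp) × 7/3 ÷ 16 tbsp/cup × 190 g/cup ≈ 46 g
red lentils: 2 lb × 7/3 × 16 oz/lb × 28.35 g/oz ≈ 2117 g
water: (2 tbsp + 2 tsp = 8/3 tbsp) × 7/3 × 15 mL/tbsp ≈ 93 mL
diced tomatoes: 4 oz × 7/3 ≈ 9 oz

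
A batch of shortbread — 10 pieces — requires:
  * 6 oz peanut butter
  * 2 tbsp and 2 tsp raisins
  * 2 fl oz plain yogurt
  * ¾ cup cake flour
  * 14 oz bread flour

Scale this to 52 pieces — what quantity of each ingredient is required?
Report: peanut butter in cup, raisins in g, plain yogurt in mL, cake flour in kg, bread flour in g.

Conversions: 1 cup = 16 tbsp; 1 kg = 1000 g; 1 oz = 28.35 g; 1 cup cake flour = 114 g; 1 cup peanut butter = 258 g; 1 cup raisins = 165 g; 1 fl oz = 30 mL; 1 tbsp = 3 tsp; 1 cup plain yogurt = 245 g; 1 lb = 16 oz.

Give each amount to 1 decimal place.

Scaling factor: 52/10 = 26/5 = 5.2.
peanut butter: 6 oz × 26/5 × 28.35 g/oz ÷ 258 g/cup ≈ 3.4 cup
raisins: (2 tbsp + 2 tsp = 8/3 tbsp) × 26/5 ÷ 16 tbsp/cup × 165 g/cup = 143.0 g
plain yogurt: 2 fl oz × 26/5 × 30 mL/fl oz = 312.0 mL
cake flour: 0.75 cup × 26/5 × 114 g/cup ÷ 1000 g/kg ≈ 0.4 kg
bread flour: 14 oz × 26/5 × 28.35 g/oz ≈ 2063.9 g

peanut butter: 3.4 cup; raisins: 143.0 g; plain yogurt: 312.0 mL; cake flour: 0.4 kg; bread flour: 2063.9 g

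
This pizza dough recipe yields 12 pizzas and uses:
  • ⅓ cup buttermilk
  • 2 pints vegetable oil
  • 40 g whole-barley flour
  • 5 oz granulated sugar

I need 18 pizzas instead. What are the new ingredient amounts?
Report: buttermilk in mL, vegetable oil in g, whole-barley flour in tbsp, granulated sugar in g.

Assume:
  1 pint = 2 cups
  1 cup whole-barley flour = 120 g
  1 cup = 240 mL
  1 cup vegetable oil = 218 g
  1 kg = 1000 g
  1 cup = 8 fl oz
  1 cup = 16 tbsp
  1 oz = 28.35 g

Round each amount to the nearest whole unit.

buttermilk: 120 mL; vegetable oil: 1308 g; whole-barley flour: 8 tbsp; granulated sugar: 213 g

Scaling factor: 18/12 = 3/2 = 1.5.
buttermilk: 1/3 cup × 3/2 × 240 mL/cup = 120 mL
vegetable oil: 2 pint × 3/2 × 2 cup/pint × 218 g/cup = 1308 g
whole-barley flour: 40 g × 3/2 ÷ 120 g/cup × 16 tbsp/cup = 8 tbsp
granulated sugar: 5 oz × 3/2 × 28.35 g/oz ≈ 213 g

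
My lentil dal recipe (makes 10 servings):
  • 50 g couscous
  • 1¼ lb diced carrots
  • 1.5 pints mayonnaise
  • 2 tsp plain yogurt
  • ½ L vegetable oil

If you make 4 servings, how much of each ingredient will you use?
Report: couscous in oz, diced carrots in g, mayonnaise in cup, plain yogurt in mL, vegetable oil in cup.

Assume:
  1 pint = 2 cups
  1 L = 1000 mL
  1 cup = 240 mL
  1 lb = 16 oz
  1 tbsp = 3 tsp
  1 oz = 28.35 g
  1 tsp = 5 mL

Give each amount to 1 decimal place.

Scaling factor: 4/10 = 2/5 = 0.4.
couscous: 50 g × 2/5 ÷ 28.35 g/oz ≈ 0.7 oz
diced carrots: 1.25 lb × 2/5 × 16 oz/lb × 28.35 g/oz = 226.8 g
mayonnaise: 1.5 pint × 2/5 × 2 cup/pint = 1.2 cup
plain yogurt: 2 tsp × 2/5 × 5 mL/tsp = 4.0 mL
vegetable oil: 0.5 L × 2/5 × 1000 mL/L ÷ 240 mL/cup ≈ 0.8 cup

couscous: 0.7 oz; diced carrots: 226.8 g; mayonnaise: 1.2 cup; plain yogurt: 4.0 mL; vegetable oil: 0.8 cup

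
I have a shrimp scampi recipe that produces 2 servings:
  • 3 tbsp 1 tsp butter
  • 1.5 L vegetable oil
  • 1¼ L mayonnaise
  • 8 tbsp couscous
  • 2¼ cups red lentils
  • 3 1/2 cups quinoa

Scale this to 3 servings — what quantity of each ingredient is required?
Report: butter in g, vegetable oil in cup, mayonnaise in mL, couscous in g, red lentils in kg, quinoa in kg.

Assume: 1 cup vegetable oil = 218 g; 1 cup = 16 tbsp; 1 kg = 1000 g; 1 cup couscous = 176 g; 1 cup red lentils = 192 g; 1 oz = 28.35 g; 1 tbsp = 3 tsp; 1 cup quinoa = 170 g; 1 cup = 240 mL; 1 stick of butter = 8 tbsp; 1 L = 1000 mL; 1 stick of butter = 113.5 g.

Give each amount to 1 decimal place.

butter: 70.9 g; vegetable oil: 9.4 cup; mayonnaise: 1875.0 mL; couscous: 132.0 g; red lentils: 0.6 kg; quinoa: 0.9 kg

Scaling factor: 3/2 = 1.5.
butter: (3 tbsp + 1 tsp = 10/3 tbsp) × 3/2 ÷ 8 tbsp/stick × 113.5 g/stick ≈ 70.9 g
vegetable oil: 1.5 L × 3/2 × 1000 mL/L ÷ 240 mL/cup ≈ 9.4 cup
mayonnaise: 1.25 L × 3/2 × 1000 mL/L = 1875.0 mL
couscous: 8 tbsp × 3/2 ÷ 16 tbsp/cup × 176 g/cup = 132.0 g
red lentils: 2.25 cup × 3/2 × 192 g/cup ÷ 1000 g/kg ≈ 0.6 kg
quinoa: 3.5 cup × 3/2 × 170 g/cup ÷ 1000 g/kg ≈ 0.9 kg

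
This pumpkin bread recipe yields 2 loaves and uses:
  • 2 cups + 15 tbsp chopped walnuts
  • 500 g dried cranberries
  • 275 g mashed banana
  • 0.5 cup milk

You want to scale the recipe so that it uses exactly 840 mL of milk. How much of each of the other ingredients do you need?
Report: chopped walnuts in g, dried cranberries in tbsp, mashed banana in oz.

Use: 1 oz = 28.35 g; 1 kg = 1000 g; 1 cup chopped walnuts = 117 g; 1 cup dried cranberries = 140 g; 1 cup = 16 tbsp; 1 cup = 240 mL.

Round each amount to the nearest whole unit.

chopped walnuts: 2406 g; dried cranberries: 400 tbsp; mashed banana: 68 oz

The original recipe has 120 mL of milk, so the scaling factor is 840 ÷ 120 = 7.
chopped walnuts: (2 cup + 15 tbsp = 2.9375 cup) × 7 × 117 g/cup ≈ 2406 g
dried cranberries: 500 g × 7 ÷ 140 g/cup × 16 tbsp/cup = 400 tbsp
mashed banana: 275 g × 7 ÷ 28.35 g/oz ≈ 68 oz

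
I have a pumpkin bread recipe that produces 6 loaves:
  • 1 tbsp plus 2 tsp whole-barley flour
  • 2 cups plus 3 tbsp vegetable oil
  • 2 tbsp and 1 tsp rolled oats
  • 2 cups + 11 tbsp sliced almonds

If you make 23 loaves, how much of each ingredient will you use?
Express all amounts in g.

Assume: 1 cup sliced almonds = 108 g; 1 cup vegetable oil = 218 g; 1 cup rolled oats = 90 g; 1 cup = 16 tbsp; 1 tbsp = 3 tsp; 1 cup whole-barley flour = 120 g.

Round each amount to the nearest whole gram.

Scaling factor: 23/6.
whole-barley flour: (1 tbsp + 2 tsp = 5/3 tbsp) × 23/6 ÷ 16 tbsp/cup × 120 g/cup ≈ 48 g
vegetable oil: (2 cup + 3 tbsp = 2.1875 cup) × 23/6 × 218 g/cup ≈ 1828 g
rolled oats: (2 tbsp + 1 tsp = 7/3 tbsp) × 23/6 ÷ 16 tbsp/cup × 90 g/cup ≈ 50 g
sliced almonds: (2 cup + 11 tbsp = 2.6875 cup) × 23/6 × 108 g/cup ≈ 1113 g

whole-barley flour: 48 g; vegetable oil: 1828 g; rolled oats: 50 g; sliced almonds: 1113 g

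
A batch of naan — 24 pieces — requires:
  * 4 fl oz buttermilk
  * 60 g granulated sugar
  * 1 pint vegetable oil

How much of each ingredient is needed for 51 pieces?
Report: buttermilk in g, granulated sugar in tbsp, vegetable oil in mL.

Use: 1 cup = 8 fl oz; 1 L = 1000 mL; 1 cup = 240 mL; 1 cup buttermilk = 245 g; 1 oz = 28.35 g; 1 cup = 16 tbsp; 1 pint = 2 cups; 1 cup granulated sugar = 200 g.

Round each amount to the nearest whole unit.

Scaling factor: 51/24 = 17/8 = 2.125.
buttermilk: 4 fl oz × 17/8 ÷ 8 fl oz/cup × 245 g/cup ≈ 260 g
granulated sugar: 60 g × 17/8 ÷ 200 g/cup × 16 tbsp/cup ≈ 10 tbsp
vegetable oil: 1 pint × 17/8 × 2 cup/pint × 240 mL/cup = 1020 mL

buttermilk: 260 g; granulated sugar: 10 tbsp; vegetable oil: 1020 mL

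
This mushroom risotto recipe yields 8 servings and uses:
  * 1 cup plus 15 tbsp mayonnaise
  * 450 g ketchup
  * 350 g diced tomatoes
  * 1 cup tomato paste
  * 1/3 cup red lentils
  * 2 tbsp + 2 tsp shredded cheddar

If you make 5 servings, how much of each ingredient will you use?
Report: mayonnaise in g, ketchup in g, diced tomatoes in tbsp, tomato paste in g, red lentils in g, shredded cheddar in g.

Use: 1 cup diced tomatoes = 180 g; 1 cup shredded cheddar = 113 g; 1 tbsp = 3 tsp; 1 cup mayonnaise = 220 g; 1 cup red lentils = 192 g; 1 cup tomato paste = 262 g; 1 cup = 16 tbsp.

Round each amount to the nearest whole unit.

Scaling factor: 5/8 = 0.625.
mayonnaise: (1 cup + 15 tbsp = 1.9375 cup) × 5/8 × 220 g/cup ≈ 266 g
ketchup: 450 g × 5/8 ≈ 281 g
diced tomatoes: 350 g × 5/8 ÷ 180 g/cup × 16 tbsp/cup ≈ 19 tbsp
tomato paste: 1 cup × 5/8 × 262 g/cup ≈ 164 g
red lentils: 1/3 cup × 5/8 × 192 g/cup = 40 g
shredded cheddar: (2 tbsp + 2 tsp = 8/3 tbsp) × 5/8 ÷ 16 tbsp/cup × 113 g/cup ≈ 12 g

mayonnaise: 266 g; ketchup: 281 g; diced tomatoes: 19 tbsp; tomato paste: 164 g; red lentils: 40 g; shredded cheddar: 12 g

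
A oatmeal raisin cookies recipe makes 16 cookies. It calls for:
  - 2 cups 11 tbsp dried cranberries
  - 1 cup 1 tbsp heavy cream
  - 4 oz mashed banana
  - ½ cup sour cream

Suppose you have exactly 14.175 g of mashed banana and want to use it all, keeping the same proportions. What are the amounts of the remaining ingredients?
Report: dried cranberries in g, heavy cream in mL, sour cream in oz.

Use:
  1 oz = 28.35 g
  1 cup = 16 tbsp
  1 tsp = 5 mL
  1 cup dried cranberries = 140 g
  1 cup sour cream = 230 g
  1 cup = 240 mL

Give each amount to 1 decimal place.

dried cranberries: 47.0 g; heavy cream: 31.9 mL; sour cream: 0.5 oz

The original recipe has 113.4 g of mashed banana, so the scaling factor is 14.175 ÷ 113.4 = 1/8 = 0.125.
dried cranberries: (2 cup + 11 tbsp = 2.6875 cup) × 1/8 × 140 g/cup ≈ 47.0 g
heavy cream: (1 cup + 1 tbsp = 1.0625 cup) × 1/8 × 240 mL/cup ≈ 31.9 mL
sour cream: 0.5 cup × 1/8 × 230 g/cup ÷ 28.35 g/oz ≈ 0.5 oz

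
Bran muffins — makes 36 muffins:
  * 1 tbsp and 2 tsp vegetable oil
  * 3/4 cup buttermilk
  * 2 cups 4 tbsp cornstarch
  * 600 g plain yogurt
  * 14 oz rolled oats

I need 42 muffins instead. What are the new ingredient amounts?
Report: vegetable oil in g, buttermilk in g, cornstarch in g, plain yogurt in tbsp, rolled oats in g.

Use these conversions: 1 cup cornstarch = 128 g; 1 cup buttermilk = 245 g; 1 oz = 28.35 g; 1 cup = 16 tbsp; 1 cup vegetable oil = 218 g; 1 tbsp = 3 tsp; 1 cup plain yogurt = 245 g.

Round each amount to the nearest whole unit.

vegetable oil: 26 g; buttermilk: 214 g; cornstarch: 336 g; plain yogurt: 46 tbsp; rolled oats: 463 g

Scaling factor: 42/36 = 7/6.
vegetable oil: (1 tbsp + 2 tsp = 5/3 tbsp) × 7/6 ÷ 16 tbsp/cup × 218 g/cup ≈ 26 g
buttermilk: 0.75 cup × 7/6 × 245 g/cup ≈ 214 g
cornstarch: (2 cup + 4 tbsp = 2.25 cup) × 7/6 × 128 g/cup = 336 g
plain yogurt: 600 g × 7/6 ÷ 245 g/cup × 16 tbsp/cup ≈ 46 tbsp
rolled oats: 14 oz × 7/6 × 28.35 g/oz ≈ 463 g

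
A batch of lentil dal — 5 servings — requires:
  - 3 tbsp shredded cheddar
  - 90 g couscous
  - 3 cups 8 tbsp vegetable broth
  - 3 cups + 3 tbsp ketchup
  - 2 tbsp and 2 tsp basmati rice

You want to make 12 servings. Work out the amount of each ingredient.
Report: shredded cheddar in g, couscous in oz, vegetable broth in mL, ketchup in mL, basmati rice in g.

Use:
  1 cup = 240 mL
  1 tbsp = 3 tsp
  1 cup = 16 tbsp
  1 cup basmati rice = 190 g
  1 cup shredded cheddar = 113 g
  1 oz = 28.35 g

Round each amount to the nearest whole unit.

Scaling factor: 12/5 = 2.4.
shredded cheddar: 3 tbsp × 12/5 ÷ 16 tbsp/cup × 113 g/cup ≈ 51 g
couscous: 90 g × 12/5 ÷ 28.35 g/oz ≈ 8 oz
vegetable broth: (3 cup + 8 tbsp = 3.5 cup) × 12/5 × 240 mL/cup = 2016 mL
ketchup: (3 cup + 3 tbsp = 3.1875 cup) × 12/5 × 240 mL/cup = 1836 mL
basmati rice: (2 tbsp + 2 tsp = 8/3 tbsp) × 12/5 ÷ 16 tbsp/cup × 190 g/cup = 76 g

shredded cheddar: 51 g; couscous: 8 oz; vegetable broth: 2016 mL; ketchup: 1836 mL; basmati rice: 76 g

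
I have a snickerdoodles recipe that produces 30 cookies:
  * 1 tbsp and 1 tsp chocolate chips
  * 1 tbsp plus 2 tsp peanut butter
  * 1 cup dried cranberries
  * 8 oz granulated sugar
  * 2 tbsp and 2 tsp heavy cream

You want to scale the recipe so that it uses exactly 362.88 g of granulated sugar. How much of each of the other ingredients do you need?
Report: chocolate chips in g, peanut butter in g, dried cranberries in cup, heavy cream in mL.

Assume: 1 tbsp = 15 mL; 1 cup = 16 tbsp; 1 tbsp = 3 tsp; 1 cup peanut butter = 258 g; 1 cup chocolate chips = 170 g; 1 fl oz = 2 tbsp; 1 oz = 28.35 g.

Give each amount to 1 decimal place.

The original recipe has 226.8 g of granulated sugar, so the scaling factor is 362.88 ÷ 226.8 = 8/5 = 1.6.
chocolate chips: (1 tbsp + 1 tsp = 4/3 tbsp) × 8/5 ÷ 16 tbsp/cup × 170 g/cup ≈ 22.7 g
peanut butter: (1 tbsp + 2 tsp = 5/3 tbsp) × 8/5 ÷ 16 tbsp/cup × 258 g/cup = 43.0 g
dried cranberries: 1 cup × 8/5 = 1.6 cup
heavy cream: (2 tbsp + 2 tsp = 8/3 tbsp) × 8/5 × 15 mL/tbsp = 64.0 mL

chocolate chips: 22.7 g; peanut butter: 43.0 g; dried cranberries: 1.6 cup; heavy cream: 64.0 mL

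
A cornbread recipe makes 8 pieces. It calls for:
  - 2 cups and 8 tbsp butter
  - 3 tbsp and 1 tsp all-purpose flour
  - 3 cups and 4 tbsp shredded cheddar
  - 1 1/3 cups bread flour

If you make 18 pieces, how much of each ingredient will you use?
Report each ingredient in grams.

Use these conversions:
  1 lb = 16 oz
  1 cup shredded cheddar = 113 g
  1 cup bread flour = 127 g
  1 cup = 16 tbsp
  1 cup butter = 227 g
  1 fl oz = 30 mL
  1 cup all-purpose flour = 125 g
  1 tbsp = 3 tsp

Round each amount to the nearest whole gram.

Scaling factor: 18/8 = 9/4 = 2.25.
butter: (2 cup + 8 tbsp = 2.5 cup) × 9/4 × 227 g/cup ≈ 1277 g
all-purpose flour: (3 tbsp + 1 tsp = 10/3 tbsp) × 9/4 ÷ 16 tbsp/cup × 125 g/cup ≈ 59 g
shredded cheddar: (3 cup + 4 tbsp = 3.25 cup) × 9/4 × 113 g/cup ≈ 826 g
bread flour: 4/3 cup × 9/4 × 127 g/cup = 381 g

butter: 1277 g; all-purpose flour: 59 g; shredded cheddar: 826 g; bread flour: 381 g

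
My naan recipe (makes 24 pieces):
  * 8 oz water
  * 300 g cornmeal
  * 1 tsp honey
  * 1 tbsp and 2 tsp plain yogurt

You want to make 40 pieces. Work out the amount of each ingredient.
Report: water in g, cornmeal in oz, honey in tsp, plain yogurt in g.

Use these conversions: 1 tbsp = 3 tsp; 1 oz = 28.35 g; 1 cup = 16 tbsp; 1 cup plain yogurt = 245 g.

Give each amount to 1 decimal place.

water: 378.0 g; cornmeal: 17.6 oz; honey: 1.7 tsp; plain yogurt: 42.5 g

Scaling factor: 40/24 = 5/3.
water: 8 oz × 5/3 × 28.35 g/oz = 378.0 g
cornmeal: 300 g × 5/3 ÷ 28.35 g/oz ≈ 17.6 oz
honey: 1 tsp × 5/3 ≈ 1.7 tsp
plain yogurt: (1 tbsp + 2 tsp = 5/3 tbsp) × 5/3 ÷ 16 tbsp/cup × 245 g/cup ≈ 42.5 g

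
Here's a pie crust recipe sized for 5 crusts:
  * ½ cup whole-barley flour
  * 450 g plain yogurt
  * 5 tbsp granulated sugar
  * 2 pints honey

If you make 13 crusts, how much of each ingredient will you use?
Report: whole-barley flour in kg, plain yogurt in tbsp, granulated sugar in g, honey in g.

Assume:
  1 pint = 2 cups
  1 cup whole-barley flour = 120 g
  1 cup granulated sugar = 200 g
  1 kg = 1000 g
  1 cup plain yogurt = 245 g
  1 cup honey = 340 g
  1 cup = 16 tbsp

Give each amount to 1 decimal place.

Scaling factor: 13/5 = 2.6.
whole-barley flour: 0.5 cup × 13/5 × 120 g/cup ÷ 1000 g/kg ≈ 0.2 kg
plain yogurt: 450 g × 13/5 ÷ 245 g/cup × 16 tbsp/cup ≈ 76.4 tbsp
granulated sugar: 5 tbsp × 13/5 ÷ 16 tbsp/cup × 200 g/cup = 162.5 g
honey: 2 pint × 13/5 × 2 cup/pint × 340 g/cup = 3536.0 g

whole-barley flour: 0.2 kg; plain yogurt: 76.4 tbsp; granulated sugar: 162.5 g; honey: 3536.0 g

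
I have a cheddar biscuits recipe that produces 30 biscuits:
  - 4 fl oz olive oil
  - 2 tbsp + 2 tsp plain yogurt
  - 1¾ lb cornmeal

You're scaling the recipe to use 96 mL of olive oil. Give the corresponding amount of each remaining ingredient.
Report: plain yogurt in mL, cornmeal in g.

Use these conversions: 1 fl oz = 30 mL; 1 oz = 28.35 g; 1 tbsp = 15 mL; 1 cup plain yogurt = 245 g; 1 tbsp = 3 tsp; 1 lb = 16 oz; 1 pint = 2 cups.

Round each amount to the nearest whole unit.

The original recipe has 120 mL of olive oil, so the scaling factor is 96 ÷ 120 = 4/5 = 0.8.
plain yogurt: (2 tbsp + 2 tsp = 8/3 tbsp) × 4/5 × 15 mL/tbsp = 32 mL
cornmeal: 1.75 lb × 4/5 × 16 oz/lb × 28.35 g/oz ≈ 635 g

plain yogurt: 32 mL; cornmeal: 635 g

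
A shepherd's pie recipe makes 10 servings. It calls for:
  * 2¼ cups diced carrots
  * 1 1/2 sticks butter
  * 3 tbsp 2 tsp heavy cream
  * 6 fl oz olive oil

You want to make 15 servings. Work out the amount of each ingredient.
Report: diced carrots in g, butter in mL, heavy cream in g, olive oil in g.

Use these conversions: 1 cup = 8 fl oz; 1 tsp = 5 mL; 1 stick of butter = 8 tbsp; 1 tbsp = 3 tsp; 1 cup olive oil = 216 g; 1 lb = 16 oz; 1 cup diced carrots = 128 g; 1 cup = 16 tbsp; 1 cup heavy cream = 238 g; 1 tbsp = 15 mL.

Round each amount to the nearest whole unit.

diced carrots: 432 g; butter: 270 mL; heavy cream: 82 g; olive oil: 243 g

Scaling factor: 15/10 = 3/2 = 1.5.
diced carrots: 2.25 cup × 3/2 × 128 g/cup = 432 g
butter: 1.5 stick × 3/2 × 8 tbsp/stick × 15 mL/tbsp = 270 mL
heavy cream: (3 tbsp + 2 tsp = 11/3 tbsp) × 3/2 ÷ 16 tbsp/cup × 238 g/cup ≈ 82 g
olive oil: 6 fl oz × 3/2 ÷ 8 fl oz/cup × 216 g/cup = 243 g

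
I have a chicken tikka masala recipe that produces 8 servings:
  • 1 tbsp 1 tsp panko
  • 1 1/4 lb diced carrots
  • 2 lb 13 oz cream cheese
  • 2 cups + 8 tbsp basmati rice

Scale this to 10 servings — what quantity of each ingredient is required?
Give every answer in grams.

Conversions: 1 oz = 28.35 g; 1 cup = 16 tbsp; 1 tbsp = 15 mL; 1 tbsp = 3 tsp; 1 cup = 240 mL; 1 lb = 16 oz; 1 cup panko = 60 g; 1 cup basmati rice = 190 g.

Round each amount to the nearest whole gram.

Scaling factor: 10/8 = 5/4 = 1.25.
panko: (1 tbsp + 1 tsp = 4/3 tbsp) × 5/4 ÷ 16 tbsp/cup × 60 g/cup ≈ 6 g
diced carrots: 1.25 lb × 5/4 × 16 oz/lb × 28.35 g/oz ≈ 709 g
cream cheese: (2 lb + 13 oz = 2.8125 lb) × 5/4 × 16 oz/lb × 28.35 g/oz ≈ 1595 g
basmati rice: (2 cup + 8 tbsp = 2.5 cup) × 5/4 × 190 g/cup ≈ 594 g

panko: 6 g; diced carrots: 709 g; cream cheese: 1595 g; basmati rice: 594 g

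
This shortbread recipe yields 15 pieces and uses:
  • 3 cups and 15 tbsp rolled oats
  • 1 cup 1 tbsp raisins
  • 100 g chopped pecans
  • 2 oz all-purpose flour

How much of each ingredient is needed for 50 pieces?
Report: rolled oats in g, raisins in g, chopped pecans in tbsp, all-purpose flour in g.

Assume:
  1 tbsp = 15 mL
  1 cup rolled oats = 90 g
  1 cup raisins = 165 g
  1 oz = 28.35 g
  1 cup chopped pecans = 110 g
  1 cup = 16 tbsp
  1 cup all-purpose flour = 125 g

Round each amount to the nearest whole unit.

Scaling factor: 50/15 = 10/3.
rolled oats: (3 cup + 15 tbsp = 3.9375 cup) × 10/3 × 90 g/cup ≈ 1181 g
raisins: (1 cup + 1 tbsp = 1.0625 cup) × 10/3 × 165 g/cup ≈ 584 g
chopped pecans: 100 g × 10/3 ÷ 110 g/cup × 16 tbsp/cup ≈ 48 tbsp
all-purpose flour: 2 oz × 10/3 × 28.35 g/oz = 189 g

rolled oats: 1181 g; raisins: 584 g; chopped pecans: 48 tbsp; all-purpose flour: 189 g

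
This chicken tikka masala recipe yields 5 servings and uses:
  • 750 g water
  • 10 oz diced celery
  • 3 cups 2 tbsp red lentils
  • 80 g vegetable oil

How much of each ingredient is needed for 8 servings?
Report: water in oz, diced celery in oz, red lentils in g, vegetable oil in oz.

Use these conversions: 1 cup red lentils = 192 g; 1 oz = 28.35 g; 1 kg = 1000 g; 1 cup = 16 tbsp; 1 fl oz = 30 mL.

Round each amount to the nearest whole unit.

water: 42 oz; diced celery: 16 oz; red lentils: 960 g; vegetable oil: 5 oz

Scaling factor: 8/5 = 1.6.
water: 750 g × 8/5 ÷ 28.35 g/oz ≈ 42 oz
diced celery: 10 oz × 8/5 = 16 oz
red lentils: (3 cup + 2 tbsp = 3.125 cup) × 8/5 × 192 g/cup = 960 g
vegetable oil: 80 g × 8/5 ÷ 28.35 g/oz ≈ 5 oz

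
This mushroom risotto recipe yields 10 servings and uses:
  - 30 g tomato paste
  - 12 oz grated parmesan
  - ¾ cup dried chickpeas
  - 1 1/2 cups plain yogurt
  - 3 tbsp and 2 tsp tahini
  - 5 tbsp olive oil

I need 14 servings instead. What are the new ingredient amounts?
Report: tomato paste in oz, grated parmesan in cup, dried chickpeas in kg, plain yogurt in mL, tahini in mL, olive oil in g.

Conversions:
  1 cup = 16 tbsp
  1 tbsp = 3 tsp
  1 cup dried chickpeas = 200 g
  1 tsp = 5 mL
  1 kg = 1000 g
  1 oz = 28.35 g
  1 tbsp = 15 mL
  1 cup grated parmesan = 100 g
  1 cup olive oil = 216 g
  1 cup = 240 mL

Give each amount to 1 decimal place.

Scaling factor: 14/10 = 7/5 = 1.4.
tomato paste: 30 g × 7/5 ÷ 28.35 g/oz ≈ 1.5 oz
grated parmesan: 12 oz × 7/5 × 28.35 g/oz ÷ 100 g/cup ≈ 4.8 cup
dried chickpeas: 0.75 cup × 7/5 × 200 g/cup ÷ 1000 g/kg ≈ 0.2 kg
plain yogurt: 1.5 cup × 7/5 × 240 mL/cup = 504.0 mL
tahini: (3 tbsp + 2 tsp = 11/3 tbsp) × 7/5 × 15 mL/tbsp = 77.0 mL
olive oil: 5 tbsp × 7/5 ÷ 16 tbsp/cup × 216 g/cup = 94.5 g

tomato paste: 1.5 oz; grated parmesan: 4.8 cup; dried chickpeas: 0.2 kg; plain yogurt: 504.0 mL; tahini: 77.0 mL; olive oil: 94.5 g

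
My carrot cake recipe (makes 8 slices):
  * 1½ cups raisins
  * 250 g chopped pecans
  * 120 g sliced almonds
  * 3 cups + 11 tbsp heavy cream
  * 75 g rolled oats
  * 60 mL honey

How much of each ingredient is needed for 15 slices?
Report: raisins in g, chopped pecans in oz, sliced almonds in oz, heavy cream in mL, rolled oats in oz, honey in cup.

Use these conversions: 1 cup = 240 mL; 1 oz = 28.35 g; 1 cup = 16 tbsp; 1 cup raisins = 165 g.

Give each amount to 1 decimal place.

raisins: 464.1 g; chopped pecans: 16.5 oz; sliced almonds: 7.9 oz; heavy cream: 1659.4 mL; rolled oats: 5.0 oz; honey: 0.5 cup

Scaling factor: 15/8 = 1.875.
raisins: 1.5 cup × 15/8 × 165 g/cup ≈ 464.1 g
chopped pecans: 250 g × 15/8 ÷ 28.35 g/oz ≈ 16.5 oz
sliced almonds: 120 g × 15/8 ÷ 28.35 g/oz ≈ 7.9 oz
heavy cream: (3 cup + 11 tbsp = 3.6875 cup) × 15/8 × 240 mL/cup ≈ 1659.4 mL
rolled oats: 75 g × 15/8 ÷ 28.35 g/oz ≈ 5.0 oz
honey: 60 mL × 15/8 ÷ 240 mL/cup ≈ 0.5 cup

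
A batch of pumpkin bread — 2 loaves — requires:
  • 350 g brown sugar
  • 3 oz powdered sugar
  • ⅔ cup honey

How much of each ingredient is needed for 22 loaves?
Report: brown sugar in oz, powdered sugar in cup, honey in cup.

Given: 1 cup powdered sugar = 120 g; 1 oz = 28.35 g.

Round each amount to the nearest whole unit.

Scaling factor: 22/2 = 11.
brown sugar: 350 g × 11 ÷ 28.35 g/oz ≈ 136 oz
powdered sugar: 3 oz × 11 × 28.35 g/oz ÷ 120 g/cup ≈ 8 cup
honey: 2/3 cup × 11 ≈ 7 cup

brown sugar: 136 oz; powdered sugar: 8 cup; honey: 7 cup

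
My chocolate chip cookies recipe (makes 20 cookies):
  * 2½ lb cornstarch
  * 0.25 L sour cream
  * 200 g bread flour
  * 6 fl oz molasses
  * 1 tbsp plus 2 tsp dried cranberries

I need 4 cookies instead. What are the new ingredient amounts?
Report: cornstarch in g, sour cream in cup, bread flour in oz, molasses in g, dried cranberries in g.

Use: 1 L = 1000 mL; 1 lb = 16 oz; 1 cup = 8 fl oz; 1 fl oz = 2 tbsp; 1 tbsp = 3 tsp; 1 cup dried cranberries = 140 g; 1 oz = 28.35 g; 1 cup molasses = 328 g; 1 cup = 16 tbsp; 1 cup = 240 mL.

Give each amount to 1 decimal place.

Scaling factor: 4/20 = 1/5 = 0.2.
cornstarch: 2.5 lb × 1/5 × 16 oz/lb × 28.35 g/oz = 226.8 g
sour cream: 0.25 L × 1/5 × 1000 mL/L ÷ 240 mL/cup ≈ 0.2 cup
bread flour: 200 g × 1/5 ÷ 28.35 g/oz ≈ 1.4 oz
molasses: 6 fl oz × 1/5 ÷ 8 fl oz/cup × 328 g/cup = 49.2 g
dried cranberries: (1 tbsp + 2 tsp = 5/3 tbsp) × 1/5 ÷ 16 tbsp/cup × 140 g/cup ≈ 2.9 g

cornstarch: 226.8 g; sour cream: 0.2 cup; bread flour: 1.4 oz; molasses: 49.2 g; dried cranberries: 2.9 g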